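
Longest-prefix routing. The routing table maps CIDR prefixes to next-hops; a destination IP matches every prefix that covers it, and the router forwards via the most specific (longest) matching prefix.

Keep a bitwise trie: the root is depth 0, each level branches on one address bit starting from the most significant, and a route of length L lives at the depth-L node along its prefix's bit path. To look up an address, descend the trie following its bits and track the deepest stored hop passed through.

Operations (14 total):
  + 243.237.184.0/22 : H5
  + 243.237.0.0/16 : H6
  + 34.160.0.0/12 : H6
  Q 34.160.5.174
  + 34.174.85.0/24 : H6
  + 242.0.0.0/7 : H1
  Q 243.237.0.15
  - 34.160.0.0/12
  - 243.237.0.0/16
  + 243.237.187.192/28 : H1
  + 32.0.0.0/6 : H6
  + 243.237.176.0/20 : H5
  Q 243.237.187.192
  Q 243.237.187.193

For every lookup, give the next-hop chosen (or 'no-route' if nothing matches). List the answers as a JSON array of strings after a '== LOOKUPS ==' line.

Trace:
  add 243.237.184.0/22 -> H5 at depth 22
  add 243.237.0.0/16 -> H6 at depth 16
  add 34.160.0.0/12 -> H6 at depth 12
  Q 34.160.5.174: descend 001000101010 ; hops seen [H6] ; pick H6
  add 34.174.85.0/24 -> H6 at depth 24
  add 242.0.0.0/7 -> H1 at depth 7
  Q 243.237.0.15: descend 1111001111101101 ; hops seen [H1,H6] ; pick H6
  - 34.160.0.0/12 clear@12
  - 243.237.0.0/16 clear@16
  add 243.237.187.192/28 -> H1 at depth 28
  add 32.0.0.0/6 -> H6 at depth 6
  add 243.237.176.0/20 -> H5 at depth 20
  Q 243.237.187.192: descend 1111001111101101101110111100 ; hops seen [H1,H5,H5,H1] ; pick H1
  Q 243.237.187.193: descend 1111001111101101101110111100 ; hops seen [H1,H5,H5,H1] ; pick H1

== LOOKUPS ==
["H6","H6","H1","H1"]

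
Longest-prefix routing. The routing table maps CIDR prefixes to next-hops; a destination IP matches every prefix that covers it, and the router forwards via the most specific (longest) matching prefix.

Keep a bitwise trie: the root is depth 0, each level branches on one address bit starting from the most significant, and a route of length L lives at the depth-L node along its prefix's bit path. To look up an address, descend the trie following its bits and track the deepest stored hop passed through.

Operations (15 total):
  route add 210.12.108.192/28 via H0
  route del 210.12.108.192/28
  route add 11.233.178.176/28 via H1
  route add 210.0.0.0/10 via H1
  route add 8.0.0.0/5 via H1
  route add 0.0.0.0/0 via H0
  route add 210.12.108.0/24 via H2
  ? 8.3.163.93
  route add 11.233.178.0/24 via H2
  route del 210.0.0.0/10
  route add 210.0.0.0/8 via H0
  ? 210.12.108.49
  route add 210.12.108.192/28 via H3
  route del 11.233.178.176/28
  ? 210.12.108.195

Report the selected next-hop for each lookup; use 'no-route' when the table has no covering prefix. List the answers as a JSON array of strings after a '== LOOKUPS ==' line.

Trace:
  + 210.12.108.192/28 (H0) depth=28
  - 210.12.108.192/28 clear@28
  + 11.233.178.176/28 (H1) depth=28
  + 210.0.0.0/10 (H1) depth=10
  + 8.0.0.0/5 (H1) depth=5
  + 0.0.0.0/0 (H0) depth=0
  + 210.12.108.0/24 (H2) depth=24
  ? 8.3.163.93  path d0:H0→d1:-→d2:-→d3:-→d4:-→d5:H1→d6:-  best=H1
  + 11.233.178.0/24 (H2) depth=24
  - 210.0.0.0/10 clear@10
  + 210.0.0.0/8 (H0) depth=8
  ? 210.12.108.49  path d0:H0→d1:-→d2:-→d3:-→d4:-→d5:-→d6:-→d7:-→d8:H0→d9:-→d10:-→d11:-→d12:-→d13:-→d14:-→d15:-→d16:-→d17:-→d18:-→d19:-→d20:-→d21:-→d22:-→d23:-→d24:H2  best=H2
  + 210.12.108.192/28 (H3) depth=28
  - 11.233.178.176/28 clear@28
  ? 210.12.108.195  path d0:H0→d1:-→d2:-→d3:-→d4:-→d5:-→d6:-→d7:-→d8:H0→d9:-→d10:-→d11:-→d12:-→d13:-→d14:-→d15:-→d16:-→d17:-→d18:-→d19:-→d20:-→d21:-→d22:-→d23:-→d24:H2→d25:-→d26:-→d27:-→d28:H3  best=H3

== LOOKUPS ==
["H1","H2","H3"]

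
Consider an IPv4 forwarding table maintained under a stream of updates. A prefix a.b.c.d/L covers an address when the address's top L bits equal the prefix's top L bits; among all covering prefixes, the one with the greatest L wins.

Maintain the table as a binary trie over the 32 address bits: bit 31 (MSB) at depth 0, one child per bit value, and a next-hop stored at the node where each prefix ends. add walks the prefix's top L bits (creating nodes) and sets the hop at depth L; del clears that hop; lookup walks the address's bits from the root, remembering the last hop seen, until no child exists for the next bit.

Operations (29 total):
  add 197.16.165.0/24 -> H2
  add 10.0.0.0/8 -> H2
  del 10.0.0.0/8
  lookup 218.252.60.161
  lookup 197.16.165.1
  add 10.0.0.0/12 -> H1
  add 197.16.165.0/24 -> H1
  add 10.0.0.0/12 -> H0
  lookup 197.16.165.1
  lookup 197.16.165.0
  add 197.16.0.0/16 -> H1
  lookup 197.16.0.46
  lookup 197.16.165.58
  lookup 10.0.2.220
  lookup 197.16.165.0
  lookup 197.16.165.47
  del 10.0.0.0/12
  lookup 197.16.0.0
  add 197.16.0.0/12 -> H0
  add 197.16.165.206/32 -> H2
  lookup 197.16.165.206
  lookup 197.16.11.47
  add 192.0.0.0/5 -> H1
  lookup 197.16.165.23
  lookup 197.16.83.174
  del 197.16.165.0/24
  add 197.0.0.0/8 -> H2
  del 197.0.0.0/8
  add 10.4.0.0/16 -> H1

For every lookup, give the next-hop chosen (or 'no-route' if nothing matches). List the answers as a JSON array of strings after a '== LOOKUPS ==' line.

Apply in order:
  add 197.16.165.0/24 -> H2 at depth 24
  add 10.0.0.0/8 -> H2 at depth 8
  - 10.0.0.0/8 clear@8
  Q 218.252.60.161: descend 110 ; hops seen [∅] ; pick no-route
  Q 197.16.165.1: descend 110001010001000010100101 ; hops seen [H2] ; pick H2
  add 10.0.0.0/12 -> H1 at depth 12
  add 197.16.165.0/24 -> H1 at depth 24
  add 10.0.0.0/12 -> H0 at depth 12
  Q 197.16.165.1: descend 110001010001000010100101 ; hops seen [H1] ; pick H1
  Q 197.16.165.0: descend 110001010001000010100101 ; hops seen [H1] ; pick H1
  add 197.16.0.0/16 -> H1 at depth 16
  Q 197.16.0.46: descend 1100010100010000 ; hops seen [H1] ; pick H1
  Q 197.16.165.58: descend 110001010001000010100101 ; hops seen [H1,H1] ; pick H1
  Q 10.0.2.220: descend 000010100000 ; hops seen [H0] ; pick H0
  Q 197.16.165.0: descend 110001010001000010100101 ; hops seen [H1,H1] ; pick H1
  Q 197.16.165.47: descend 110001010001000010100101 ; hops seen [H1,H1] ; pick H1
  - 10.0.0.0/12 clear@12
  Q 197.16.0.0: descend 1100010100010000 ; hops seen [H1] ; pick H1
  add 197.16.0.0/12 -> H0 at depth 12
  add 197.16.165.206/32 -> H2 at depth 32
  Q 197.16.165.206: descend 11000101000100001010010111001110 ; hops seen [H0,H1,H1,H2] ; pick H2
  Q 197.16.11.47: descend 1100010100010000 ; hops seen [H0,H1] ; pick H1
  add 192.0.0.0/5 -> H1 at depth 5
  Q 197.16.165.23: descend 110001010001000010100101 ; hops seen [H1,H0,H1,H1] ; pick H1
  Q 197.16.83.174: descend 1100010100010000 ; hops seen [H1,H0,H1] ; pick H1
  - 197.16.165.0/24 clear@24
  add 197.0.0.0/8 -> H2 at depth 8
  - 197.0.0.0/8 clear@8
  add 10.4.0.0/16 -> H1 at depth 16

== LOOKUPS ==
["no-route","H2","H1","H1","H1","H1","H0","H1","H1","H1","H2","H1","H1","H1"]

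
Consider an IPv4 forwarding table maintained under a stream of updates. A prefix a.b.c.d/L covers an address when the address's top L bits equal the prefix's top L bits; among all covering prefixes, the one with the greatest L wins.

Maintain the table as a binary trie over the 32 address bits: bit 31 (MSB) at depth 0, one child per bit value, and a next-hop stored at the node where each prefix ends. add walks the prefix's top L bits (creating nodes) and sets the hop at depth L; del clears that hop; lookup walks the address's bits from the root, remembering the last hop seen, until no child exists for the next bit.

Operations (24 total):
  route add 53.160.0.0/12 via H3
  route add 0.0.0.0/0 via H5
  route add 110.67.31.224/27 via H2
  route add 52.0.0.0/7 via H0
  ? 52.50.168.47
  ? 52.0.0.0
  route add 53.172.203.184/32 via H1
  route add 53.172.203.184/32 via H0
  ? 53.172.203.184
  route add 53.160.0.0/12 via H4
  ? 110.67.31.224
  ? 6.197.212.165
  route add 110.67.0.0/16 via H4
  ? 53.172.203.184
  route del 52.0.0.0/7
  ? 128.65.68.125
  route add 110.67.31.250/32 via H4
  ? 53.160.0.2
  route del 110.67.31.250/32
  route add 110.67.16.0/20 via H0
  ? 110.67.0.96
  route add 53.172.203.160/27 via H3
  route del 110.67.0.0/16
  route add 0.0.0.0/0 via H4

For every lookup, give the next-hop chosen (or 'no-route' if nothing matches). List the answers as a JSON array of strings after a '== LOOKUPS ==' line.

Process each operation:
  + 53.160.0.0/12 (H3) depth=12
  + 0.0.0.0/0 (H5) depth=0
  + 110.67.31.224/27 (H2) depth=27
  + 52.0.0.0/7 (H0) depth=7
  ? 52.50.168.47  path d0:H5→d1:-→d2:-→d3:-→d4:-→d5:-→d6:-→d7:H0  best=H0
  ? 52.0.0.0  path d0:H5→d1:-→d2:-→d3:-→d4:-→d5:-→d6:-→d7:H0  best=H0
  + 53.172.203.184/32 (H1) depth=32
  + 53.172.203.184/32 (H0) depth=32
  ? 53.172.203.184  path d0:H5→d1:-→d2:-→d3:-→d4:-→d5:-→d6:-→d7:H0→d8:-→d9:-→d10:-→d11:-→d12:H3→d13:-→d14:-→d15:-→d16:-→d17:-→d18:-→d19:-→d20:-→d21:-→d22:-→d23:-→d24:-→d25:-→d26:-→d27:-→d28:-→d29:-→d30:-→d31:-→d32:H0  best=H0
  + 53.160.0.0/12 (H4) depth=12
  ? 110.67.31.224  path d0:H5→d1:-→d2:-→d3:-→d4:-→d5:-→d6:-→d7:-→d8:-→d9:-→d10:-→d11:-→d12:-→d13:-→d14:-→d15:-→d16:-→d17:-→d18:-→d19:-→d20:-→d21:-→d22:-→d23:-→d24:-→d25:-→d26:-→d27:H2  best=H2
  ? 6.197.212.165  path d0:H5→d1:-→d2:-  best=H5
  + 110.67.0.0/16 (H4) depth=16
  ? 53.172.203.184  path d0:H5→d1:-→d2:-→d3:-→d4:-→d5:-→d6:-→d7:H0→d8:-→d9:-→d10:-→d11:-→d12:H4→d13:-→d14:-→d15:-→d16:-→d17:-→d18:-→d19:-→d20:-→d21:-→d22:-→d23:-→d24:-→d25:-→d26:-→d27:-→d28:-→d29:-→d30:-→d31:-→d32:H0  best=H0
  del 52.0.0.0/7 (clear depth 7)
  ? 128.65.68.125  path d0:H5  best=H5
  + 110.67.31.250/32 (H4) depth=32
  ? 53.160.0.2  path d0:H5→d1:-→d2:-→d3:-→d4:-→d5:-→d6:-→d7:-→d8:-→d9:-→d10:-→d11:-→d12:H4  best=H4
  del 110.67.31.250/32 (clear depth 32)
  + 110.67.16.0/20 (H0) depth=20
  ? 110.67.0.96  path d0:H5→d1:-→d2:-→d3:-→d4:-→d5:-→d6:-→d7:-→d8:-→d9:-→d10:-→d11:-→d12:-→d13:-→d14:-→d15:-→d16:H4→d17:-→d18:-→d19:-  best=H4
  + 53.172.203.160/27 (H3) depth=27
  del 110.67.0.0/16 (clear depth 16)
  + 0.0.0.0/0 (H4) depth=0

== LOOKUPS ==
["H0","H0","H0","H2","H5","H0","H5","H4","H4"]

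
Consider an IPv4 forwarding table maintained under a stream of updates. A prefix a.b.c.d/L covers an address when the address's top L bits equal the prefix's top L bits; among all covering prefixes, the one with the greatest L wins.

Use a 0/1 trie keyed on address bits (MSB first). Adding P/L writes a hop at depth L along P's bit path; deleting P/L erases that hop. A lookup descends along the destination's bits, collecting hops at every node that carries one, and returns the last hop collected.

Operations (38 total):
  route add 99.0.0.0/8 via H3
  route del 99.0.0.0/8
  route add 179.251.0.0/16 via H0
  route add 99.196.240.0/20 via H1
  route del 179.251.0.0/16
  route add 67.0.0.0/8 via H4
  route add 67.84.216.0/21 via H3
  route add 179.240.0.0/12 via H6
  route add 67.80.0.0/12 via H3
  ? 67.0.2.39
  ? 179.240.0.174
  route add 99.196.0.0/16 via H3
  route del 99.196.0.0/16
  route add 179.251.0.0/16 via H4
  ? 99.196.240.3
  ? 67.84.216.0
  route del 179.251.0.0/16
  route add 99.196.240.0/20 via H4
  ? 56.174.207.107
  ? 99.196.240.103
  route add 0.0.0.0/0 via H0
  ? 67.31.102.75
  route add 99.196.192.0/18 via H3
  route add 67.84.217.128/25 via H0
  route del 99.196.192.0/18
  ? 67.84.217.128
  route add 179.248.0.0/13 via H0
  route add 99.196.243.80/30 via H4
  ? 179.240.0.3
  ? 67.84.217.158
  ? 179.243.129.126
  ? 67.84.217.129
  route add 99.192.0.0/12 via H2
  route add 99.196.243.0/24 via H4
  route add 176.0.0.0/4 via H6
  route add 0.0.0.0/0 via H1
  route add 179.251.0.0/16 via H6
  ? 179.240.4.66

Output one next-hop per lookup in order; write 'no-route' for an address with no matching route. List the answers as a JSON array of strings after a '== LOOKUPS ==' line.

Trace:
  + 99.0.0.0/8 (H3) depth=8
  del 99.0.0.0/8 (clear depth 8)
  + 179.251.0.0/16 (H0) depth=16
  + 99.196.240.0/20 (H1) depth=20
  del 179.251.0.0/16 (clear depth 16)
  + 67.0.0.0/8 (H4) depth=8
  + 67.84.216.0/21 (H3) depth=21
  + 179.240.0.0/12 (H6) depth=12
  + 67.80.0.0/12 (H3) depth=12
  lookup 67.0.2.39: bits 010000110 walk d0:-→d1:-→d2:-→d3:-→d4:-→d5:-→d6:-→d7:-→d8:H4→d9:- -> H4
  lookup 179.240.0.174: bits 101100111111 walk d0:-→d1:-→d2:-→d3:-→d4:-→d5:-→d6:-→d7:-→d8:-→d9:-→d10:-→d11:-→d12:H6 -> H6
  + 99.196.0.0/16 (H3) depth=16
  del 99.196.0.0/16 (clear depth 16)
  + 179.251.0.0/16 (H4) depth=16
  lookup 99.196.240.3: bits 01100011110001001111 walk d0:-→d1:-→d2:-→d3:-→d4:-→d5:-→d6:-→d7:-→d8:-→d9:-→d10:-→d11:-→d12:-→d13:-→d14:-→d15:-→d16:-→d17:-→d18:-→d19:-→d20:H1 -> H1
  lookup 67.84.216.0: bits 010000110101010011011 walk d0:-→d1:-→d2:-→d3:-→d4:-→d5:-→d6:-→d7:-→d8:H4→d9:-→d10:-→d11:-→d12:H3→d13:-→d14:-→d15:-→d16:-→d17:-→d18:-→d19:-→d20:-→d21:H3 -> H3
  del 179.251.0.0/16 (clear depth 16)
  + 99.196.240.0/20 (H4) depth=20
  lookup 56.174.207.107: bits 0 walk d0:-→d1:- -> no-route
  lookup 99.196.240.103: bits 01100011110001001111 walk d0:-→d1:-→d2:-→d3:-→d4:-→d5:-→d6:-→d7:-→d8:-→d9:-→d10:-→d11:-→d12:-→d13:-→d14:-→d15:-→d16:-→d17:-→d18:-→d19:-→d20:H4 -> H4
  + 0.0.0.0/0 (H0) depth=0
  lookup 67.31.102.75: bits 010000110 walk d0:H0→d1:-→d2:-→d3:-→d4:-→d5:-→d6:-→d7:-→d8:H4→d9:- -> H4
  + 99.196.192.0/18 (H3) depth=18
  + 67.84.217.128/25 (H0) depth=25
  del 99.196.192.0/18 (clear depth 18)
  lookup 67.84.217.128: bits 0100001101010100110110011 walk d0:H0→d1:-→d2:-→d3:-→d4:-→d5:-→d6:-→d7:-→d8:H4→d9:-→d10:-→d11:-→d12:H3→d13:-→d14:-→d15:-→d16:-→d17:-→d18:-→d19:-→d20:-→d21:H3→d22:-→d23:-→d24:-→d25:H0 -> H0
  + 179.248.0.0/13 (H0) depth=13
  + 99.196.243.80/30 (H4) depth=30
  lookup 179.240.0.3: bits 101100111111 walk d0:H0→d1:-→d2:-→d3:-→d4:-→d5:-→d6:-→d7:-→d8:-→d9:-→d10:-→d11:-→d12:H6 -> H6
  lookup 67.84.217.158: bits 0100001101010100110110011 walk d0:H0→d1:-→d2:-→d3:-→d4:-→d5:-→d6:-→d7:-→d8:H4→d9:-→d10:-→d11:-→d12:H3→d13:-→d14:-→d15:-→d16:-→d17:-→d18:-→d19:-→d20:-→d21:H3→d22:-→d23:-→d24:-→d25:H0 -> H0
  lookup 179.243.129.126: bits 101100111111 walk d0:H0→d1:-→d2:-→d3:-→d4:-→d5:-→d6:-→d7:-→d8:-→d9:-→d10:-→d11:-→d12:H6 -> H6
  lookup 67.84.217.129: bits 0100001101010100110110011 walk d0:H0→d1:-→d2:-→d3:-→d4:-→d5:-→d6:-→d7:-→d8:H4→d9:-→d10:-→d11:-→d12:H3→d13:-→d14:-→d15:-→d16:-→d17:-→d18:-→d19:-→d20:-→d21:H3→d22:-→d23:-→d24:-→d25:H0 -> H0
  + 99.192.0.0/12 (H2) depth=12
  + 99.196.243.0/24 (H4) depth=24
  + 176.0.0.0/4 (H6) depth=4
  + 0.0.0.0/0 (H1) depth=0
  + 179.251.0.0/16 (H6) depth=16
  lookup 179.240.4.66: bits 101100111111 walk d0:H1→d1:-→d2:-→d3:-→d4:H6→d5:-→d6:-→d7:-→d8:-→d9:-→d10:-→d11:-→d12:H6 -> H6

== LOOKUPS ==
["H4","H6","H1","H3","no-route","H4","H4","H0","H6","H0","H6","H0","H6"]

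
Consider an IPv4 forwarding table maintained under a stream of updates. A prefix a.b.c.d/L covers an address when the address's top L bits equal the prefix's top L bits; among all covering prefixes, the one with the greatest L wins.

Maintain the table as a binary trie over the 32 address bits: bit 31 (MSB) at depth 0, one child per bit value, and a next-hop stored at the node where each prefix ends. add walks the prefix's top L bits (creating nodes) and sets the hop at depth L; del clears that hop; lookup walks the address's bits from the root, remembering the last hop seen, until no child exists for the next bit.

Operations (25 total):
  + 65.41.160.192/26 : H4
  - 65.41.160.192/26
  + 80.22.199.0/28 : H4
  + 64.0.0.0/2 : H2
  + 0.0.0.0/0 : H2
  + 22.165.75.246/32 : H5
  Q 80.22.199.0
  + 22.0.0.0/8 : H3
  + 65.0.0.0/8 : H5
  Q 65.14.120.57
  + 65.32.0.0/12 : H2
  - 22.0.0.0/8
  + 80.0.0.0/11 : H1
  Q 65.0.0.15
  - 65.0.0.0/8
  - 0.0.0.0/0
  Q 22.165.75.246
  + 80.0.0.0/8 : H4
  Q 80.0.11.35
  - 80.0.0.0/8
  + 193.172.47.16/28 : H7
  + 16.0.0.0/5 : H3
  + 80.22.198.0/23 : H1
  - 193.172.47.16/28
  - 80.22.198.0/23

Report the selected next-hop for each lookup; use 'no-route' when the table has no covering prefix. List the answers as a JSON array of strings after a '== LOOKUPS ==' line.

Apply in order:
  add 65.41.160.192/26 -> H4 at depth 26
  del 65.41.160.192/26 (clear depth 26)
  add 80.22.199.0/28 -> H4 at depth 28
  add 64.0.0.0/2 -> H2 at depth 2
  add 0.0.0.0/0 -> H2 at depth 0
  add 22.165.75.246/32 -> H5 at depth 32
  Q 80.22.199.0: descend 0101000000010110110001110000 ; hops seen [H2,H2,H4] ; pick H4
  add 22.0.0.0/8 -> H3 at depth 8
  add 65.0.0.0/8 -> H5 at depth 8
  Q 65.14.120.57: descend 0100000100 ; hops seen [H2,H2,H5] ; pick H5
  add 65.32.0.0/12 -> H2 at depth 12
  del 22.0.0.0/8 (clear depth 8)
  add 80.0.0.0/11 -> H1 at depth 11
  Q 65.0.0.15: descend 0100000100 ; hops seen [H2,H2,H5] ; pick H5
  del 65.0.0.0/8 (clear depth 8)
  del 0.0.0.0/0 (clear depth 0)
  Q 22.165.75.246: descend 00010110101001010100101111110110 ; hops seen [H5] ; pick H5
  add 80.0.0.0/8 -> H4 at depth 8
  Q 80.0.11.35: descend 01010000000 ; hops seen [H2,H4,H1] ; pick H1
  del 80.0.0.0/8 (clear depth 8)
  add 193.172.47.16/28 -> H7 at depth 28
  add 16.0.0.0/5 -> H3 at depth 5
  add 80.22.198.0/23 -> H1 at depth 23
  del 193.172.47.16/28 (clear depth 28)
  del 80.22.198.0/23 (clear depth 23)

== LOOKUPS ==
["H4","H5","H5","H5","H1"]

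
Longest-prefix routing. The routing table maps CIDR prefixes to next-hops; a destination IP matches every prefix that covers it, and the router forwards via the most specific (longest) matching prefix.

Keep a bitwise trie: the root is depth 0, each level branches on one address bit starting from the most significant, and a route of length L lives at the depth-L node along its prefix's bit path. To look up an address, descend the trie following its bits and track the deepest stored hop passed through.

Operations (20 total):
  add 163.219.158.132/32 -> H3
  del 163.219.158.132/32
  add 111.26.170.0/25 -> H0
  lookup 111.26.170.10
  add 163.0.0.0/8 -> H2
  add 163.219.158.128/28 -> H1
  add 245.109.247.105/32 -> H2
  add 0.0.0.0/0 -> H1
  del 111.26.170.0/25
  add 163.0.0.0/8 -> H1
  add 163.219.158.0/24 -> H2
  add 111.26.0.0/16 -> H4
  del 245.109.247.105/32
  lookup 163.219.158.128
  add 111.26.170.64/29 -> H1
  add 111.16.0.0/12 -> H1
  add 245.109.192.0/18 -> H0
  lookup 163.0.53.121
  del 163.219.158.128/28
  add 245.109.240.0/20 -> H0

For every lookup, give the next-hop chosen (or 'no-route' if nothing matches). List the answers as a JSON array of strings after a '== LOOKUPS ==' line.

Trace:
  add 163.219.158.132/32 -> H3 at depth 32
  del 163.219.158.132/32 (clear depth 32)
  add 111.26.170.0/25 -> H0 at depth 25
  ? 111.26.170.10  path d0:-→d1:-→d2:-→d3:-→d4:-→d5:-→d6:-→d7:-→d8:-→d9:-→d10:-→d11:-→d12:-→d13:-→d14:-→d15:-→d16:-→d17:-→d18:-→d19:-→d20:-→d21:-→d22:-→d23:-→d24:-→d25:H0  best=H0
  add 163.0.0.0/8 -> H2 at depth 8
  add 163.219.158.128/28 -> H1 at depth 28
  add 245.109.247.105/32 -> H2 at depth 32
  add 0.0.0.0/0 -> H1 at depth 0
  del 111.26.170.0/25 (clear depth 25)
  add 163.0.0.0/8 -> H1 at depth 8
  add 163.219.158.0/24 -> H2 at depth 24
  add 111.26.0.0/16 -> H4 at depth 16
  del 245.109.247.105/32 (clear depth 32)
  ? 163.219.158.128  path d0:H1→d1:-→d2:-→d3:-→d4:-→d5:-→d6:-→d7:-→d8:H1→d9:-→d10:-→d11:-→d12:-→d13:-→d14:-→d15:-→d16:-→d17:-→d18:-→d19:-→d20:-→d21:-→d22:-→d23:-→d24:H2→d25:-→d26:-→d27:-→d28:H1→d29:-  best=H1
  add 111.26.170.64/29 -> H1 at depth 29
  add 111.16.0.0/12 -> H1 at depth 12
  add 245.109.192.0/18 -> H0 at depth 18
  ? 163.0.53.121  path d0:H1→d1:-→d2:-→d3:-→d4:-→d5:-→d6:-→d7:-→d8:H1  best=H1
  del 163.219.158.128/28 (clear depth 28)
  add 245.109.240.0/20 -> H0 at depth 20

== LOOKUPS ==
["H0","H1","H1"]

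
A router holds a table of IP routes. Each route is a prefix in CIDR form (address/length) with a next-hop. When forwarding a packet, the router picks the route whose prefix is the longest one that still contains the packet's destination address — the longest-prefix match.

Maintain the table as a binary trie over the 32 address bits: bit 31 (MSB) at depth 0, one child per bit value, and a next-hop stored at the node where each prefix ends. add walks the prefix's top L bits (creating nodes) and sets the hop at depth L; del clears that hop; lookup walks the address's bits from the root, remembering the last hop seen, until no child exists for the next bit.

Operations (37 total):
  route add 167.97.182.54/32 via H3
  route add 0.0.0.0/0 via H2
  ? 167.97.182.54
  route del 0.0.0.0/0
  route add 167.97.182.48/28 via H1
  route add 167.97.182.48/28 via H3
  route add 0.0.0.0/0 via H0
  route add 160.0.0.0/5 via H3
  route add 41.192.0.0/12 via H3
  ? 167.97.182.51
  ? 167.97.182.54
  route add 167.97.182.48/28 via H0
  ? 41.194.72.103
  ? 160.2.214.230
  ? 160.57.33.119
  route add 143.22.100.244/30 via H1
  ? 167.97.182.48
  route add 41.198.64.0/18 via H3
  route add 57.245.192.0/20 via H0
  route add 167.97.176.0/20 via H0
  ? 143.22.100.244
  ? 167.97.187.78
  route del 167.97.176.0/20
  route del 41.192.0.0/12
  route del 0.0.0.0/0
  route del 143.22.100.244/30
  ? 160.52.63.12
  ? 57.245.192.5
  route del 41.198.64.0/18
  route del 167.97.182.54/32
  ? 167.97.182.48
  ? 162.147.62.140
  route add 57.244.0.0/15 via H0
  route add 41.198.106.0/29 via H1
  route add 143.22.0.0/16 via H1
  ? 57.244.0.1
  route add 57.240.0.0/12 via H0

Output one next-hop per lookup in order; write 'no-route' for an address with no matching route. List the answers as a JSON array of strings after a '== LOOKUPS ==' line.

Apply in order:
  add 167.97.182.54/32 -> H3 at depth 32
  add 0.0.0.0/0 -> H2 at depth 0
  lookup 167.97.182.54: bits 10100111011000011011011000110110 walk d0:H2→d1:-→d2:-→d3:-→d4:-→d5:-→d6:-→d7:-→d8:-→d9:-→d10:-→d11:-→d12:-→d13:-→d14:-→d15:-→d16:-→d17:-→d18:-→d19:-→d20:-→d21:-→d22:-→d23:-→d24:-→d25:-→d26:-→d27:-→d28:-→d29:-→d30:-→d31:-→d32:H3 -> H3
  - 0.0.0.0/0 clear@0
  add 167.97.182.48/28 -> H1 at depth 28
  add 167.97.182.48/28 -> H3 at depth 28
  add 0.0.0.0/0 -> H0 at depth 0
  add 160.0.0.0/5 -> H3 at depth 5
  add 41.192.0.0/12 -> H3 at depth 12
  lookup 167.97.182.51: bits 10100111011000011011011000110 walk d0:H0→d1:-→d2:-→d3:-→d4:-→d5:H3→d6:-→d7:-→d8:-→d9:-→d10:-→d11:-→d12:-→d13:-→d14:-→d15:-→d16:-→d17:-→d18:-→d19:-→d20:-→d21:-→d22:-→d23:-→d24:-→d25:-→d26:-→d27:-→d28:H3→d29:- -> H3
  lookup 167.97.182.54: bits 10100111011000011011011000110110 walk d0:H0→d1:-→d2:-→d3:-→d4:-→d5:H3→d6:-→d7:-→d8:-→d9:-→d10:-→d11:-→d12:-→d13:-→d14:-→d15:-→d16:-→d17:-→d18:-→d19:-→d20:-→d21:-→d22:-→d23:-→d24:-→d25:-→d26:-→d27:-→d28:H3→d29:-→d30:-→d31:-→d32:H3 -> H3
  add 167.97.182.48/28 -> H0 at depth 28
  lookup 41.194.72.103: bits 001010011100 walk d0:H0→d1:-→d2:-→d3:-→d4:-→d5:-→d6:-→d7:-→d8:-→d9:-→d10:-→d11:-→d12:H3 -> H3
  lookup 160.2.214.230: bits 10100 walk d0:H0→d1:-→d2:-→d3:-→d4:-→d5:H3 -> H3
  lookup 160.57.33.119: bits 10100 walk d0:H0→d1:-→d2:-→d3:-→d4:-→d5:H3 -> H3
  add 143.22.100.244/30 -> H1 at depth 30
  lookup 167.97.182.48: bits 10100111011000011011011000110 walk d0:H0→d1:-→d2:-→d3:-→d4:-→d5:H3→d6:-→d7:-→d8:-→d9:-→d10:-→d11:-→d12:-→d13:-→d14:-→d15:-→d16:-→d17:-→d18:-→d19:-→d20:-→d21:-→d22:-→d23:-→d24:-→d25:-→d26:-→d27:-→d28:H0→d29:- -> H0
  add 41.198.64.0/18 -> H3 at depth 18
  add 57.245.192.0/20 -> H0 at depth 20
  add 167.97.176.0/20 -> H0 at depth 20
  lookup 143.22.100.244: bits 100011110001011001100100111101 walk d0:H0→d1:-→d2:-→d3:-→d4:-→d5:-→d6:-→d7:-→d8:-→d9:-→d10:-→d11:-→d12:-→d13:-→d14:-→d15:-→d16:-→d17:-→d18:-→d19:-→d20:-→d21:-→d22:-→d23:-→d24:-→d25:-→d26:-→d27:-→d28:-→d29:-→d30:H1 -> H1
  lookup 167.97.187.78: bits 10100111011000011011 walk d0:H0→d1:-→d2:-→d3:-→d4:-→d5:H3→d6:-→d7:-→d8:-→d9:-→d10:-→d11:-→d12:-→d13:-→d14:-→d15:-→d16:-→d17:-→d18:-→d19:-→d20:H0 -> H0
  - 167.97.176.0/20 clear@20
  - 41.192.0.0/12 clear@12
  - 0.0.0.0/0 clear@0
  - 143.22.100.244/30 clear@30
  lookup 160.52.63.12: bits 10100 walk d0:-→d1:-→d2:-→d3:-→d4:-→d5:H3 -> H3
  lookup 57.245.192.5: bits 00111001111101011100 walk d0:-→d1:-→d2:-→d3:-→d4:-→d5:-→d6:-→d7:-→d8:-→d9:-→d10:-→d11:-→d12:-→d13:-→d14:-→d15:-→d16:-→d17:-→d18:-→d19:-→d20:H0 -> H0
  - 41.198.64.0/18 clear@18
  - 167.97.182.54/32 clear@32
  lookup 167.97.182.48: bits 10100111011000011011011000110 walk d0:-→d1:-→d2:-→d3:-→d4:-→d5:H3→d6:-→d7:-→d8:-→d9:-→d10:-→d11:-→d12:-→d13:-→d14:-→d15:-→d16:-→d17:-→d18:-→d19:-→d20:-→d21:-→d22:-→d23:-→d24:-→d25:-→d26:-→d27:-→d28:H0→d29:- -> H0
  lookup 162.147.62.140: bits 10100 walk d0:-→d1:-→d2:-→d3:-→d4:-→d5:H3 -> H3
  add 57.244.0.0/15 -> H0 at depth 15
  add 41.198.106.0/29 -> H1 at depth 29
  add 143.22.0.0/16 -> H1 at depth 16
  lookup 57.244.0.1: bits 001110011111010 walk d0:-→d1:-→d2:-→d3:-→d4:-→d5:-→d6:-→d7:-→d8:-→d9:-→d10:-→d11:-→d12:-→d13:-→d14:-→d15:H0 -> H0
  add 57.240.0.0/12 -> H0 at depth 12

== LOOKUPS ==
["H3","H3","H3","H3","H3","H3","H0","H1","H0","H3","H0","H0","H3","H0"]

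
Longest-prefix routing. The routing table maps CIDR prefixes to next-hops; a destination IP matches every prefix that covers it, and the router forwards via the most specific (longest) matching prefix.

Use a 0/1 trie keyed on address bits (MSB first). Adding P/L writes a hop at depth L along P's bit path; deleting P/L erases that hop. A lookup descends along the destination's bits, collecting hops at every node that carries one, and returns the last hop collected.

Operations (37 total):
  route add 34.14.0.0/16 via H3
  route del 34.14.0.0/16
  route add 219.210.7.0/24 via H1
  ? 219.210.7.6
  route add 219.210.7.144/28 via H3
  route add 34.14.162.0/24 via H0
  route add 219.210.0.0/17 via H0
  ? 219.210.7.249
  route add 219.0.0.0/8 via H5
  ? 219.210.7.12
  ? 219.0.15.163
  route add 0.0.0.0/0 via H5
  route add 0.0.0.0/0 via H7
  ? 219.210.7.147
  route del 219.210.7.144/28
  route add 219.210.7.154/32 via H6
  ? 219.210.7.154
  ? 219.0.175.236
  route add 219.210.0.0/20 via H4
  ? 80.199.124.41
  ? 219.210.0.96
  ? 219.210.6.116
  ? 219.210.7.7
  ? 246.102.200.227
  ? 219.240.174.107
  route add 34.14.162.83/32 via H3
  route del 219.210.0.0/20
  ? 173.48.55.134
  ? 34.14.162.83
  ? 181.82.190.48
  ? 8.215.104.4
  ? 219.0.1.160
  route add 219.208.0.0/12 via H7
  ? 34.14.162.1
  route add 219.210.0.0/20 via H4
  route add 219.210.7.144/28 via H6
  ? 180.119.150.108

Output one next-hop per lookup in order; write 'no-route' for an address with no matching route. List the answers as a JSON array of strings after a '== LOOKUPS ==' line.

Process each operation:
  add 34.14.0.0/16 -> H3 at depth 16
  del 34.14.0.0/16 (clear depth 16)
  add 219.210.7.0/24 -> H1 at depth 24
  ? 219.210.7.6  path d0:-→d1:-→d2:-→d3:-→d4:-→d5:-→d6:-→d7:-→d8:-→d9:-→d10:-→d11:-→d12:-→d13:-→d14:-→d15:-→d16:-→d17:-→d18:-→d19:-→d20:-→d21:-→d22:-→d23:-→d24:H1  best=H1
  add 219.210.7.144/28 -> H3 at depth 28
  add 34.14.162.0/24 -> H0 at depth 24
  add 219.210.0.0/17 -> H0 at depth 17
  ? 219.210.7.249  path d0:-→d1:-→d2:-→d3:-→d4:-→d5:-→d6:-→d7:-→d8:-→d9:-→d10:-→d11:-→d12:-→d13:-→d14:-→d15:-→d16:-→d17:H0→d18:-→d19:-→d20:-→d21:-→d22:-→d23:-→d24:H1→d25:-  best=H1
  add 219.0.0.0/8 -> H5 at depth 8
  ? 219.210.7.12  path d0:-→d1:-→d2:-→d3:-→d4:-→d5:-→d6:-→d7:-→d8:H5→d9:-→d10:-→d11:-→d12:-→d13:-→d14:-→d15:-→d16:-→d17:H0→d18:-→d19:-→d20:-→d21:-→d22:-→d23:-→d24:H1  best=H1
  ? 219.0.15.163  path d0:-→d1:-→d2:-→d3:-→d4:-→d5:-→d6:-→d7:-→d8:H5  best=H5
  add 0.0.0.0/0 -> H5 at depth 0
  add 0.0.0.0/0 -> H7 at depth 0
  ? 219.210.7.147  path d0:H7→d1:-→d2:-→d3:-→d4:-→d5:-→d6:-→d7:-→d8:H5→d9:-→d10:-→d11:-→d12:-→d13:-→d14:-→d15:-→d16:-→d17:H0→d18:-→d19:-→d20:-→d21:-→d22:-→d23:-→d24:H1→d25:-→d26:-→d27:-→d28:H3  best=H3
  del 219.210.7.144/28 (clear depth 28)
  add 219.210.7.154/32 -> H6 at depth 32
  ? 219.210.7.154  path d0:H7→d1:-→d2:-→d3:-→d4:-→d5:-→d6:-→d7:-→d8:H5→d9:-→d10:-→d11:-→d12:-→d13:-→d14:-→d15:-→d16:-→d17:H0→d18:-→d19:-→d20:-→d21:-→d22:-→d23:-→d24:H1→d25:-→d26:-→d27:-→d28:-→d29:-→d30:-→d31:-→d32:H6  best=H6
  ? 219.0.175.236  path d0:H7→d1:-→d2:-→d3:-→d4:-→d5:-→d6:-→d7:-→d8:H5  best=H5
  add 219.210.0.0/20 -> H4 at depth 20
  ? 80.199.124.41  path d0:H7→d1:-  best=H7
  ? 219.210.0.96  path d0:H7→d1:-→d2:-→d3:-→d4:-→d5:-→d6:-→d7:-→d8:H5→d9:-→d10:-→d11:-→d12:-→d13:-→d14:-→d15:-→d16:-→d17:H0→d18:-→d19:-→d20:H4→d21:-  best=H4
  ? 219.210.6.116  path d0:H7→d1:-→d2:-→d3:-→d4:-→d5:-→d6:-→d7:-→d8:H5→d9:-→d10:-→d11:-→d12:-→d13:-→d14:-→d15:-→d16:-→d17:H0→d18:-→d19:-→d20:H4→d21:-→d22:-→d23:-  best=H4
  ? 219.210.7.7  path d0:H7→d1:-→d2:-→d3:-→d4:-→d5:-→d6:-→d7:-→d8:H5→d9:-→d10:-→d11:-→d12:-→d13:-→d14:-→d15:-→d16:-→d17:H0→d18:-→d19:-→d20:H4→d21:-→d22:-→d23:-→d24:H1  best=H1
  ? 246.102.200.227  path d0:H7→d1:-→d2:-  best=H7
  ? 219.240.174.107  path d0:H7→d1:-→d2:-→d3:-→d4:-→d5:-→d6:-→d7:-→d8:H5→d9:-→d10:-  best=H5
  add 34.14.162.83/32 -> H3 at depth 32
  del 219.210.0.0/20 (clear depth 20)
  ? 173.48.55.134  path d0:H7→d1:-  best=H7
  ? 34.14.162.83  path d0:H7→d1:-→d2:-→d3:-→d4:-→d5:-→d6:-→d7:-→d8:-→d9:-→d10:-→d11:-→d12:-→d13:-→d14:-→d15:-→d16:-→d17:-→d18:-→d19:-→d20:-→d21:-→d22:-→d23:-→d24:H0→d25:-→d26:-→d27:-→d28:-→d29:-→d30:-→d31:-→d32:H3  best=H3
  ? 181.82.190.48  path d0:H7→d1:-  best=H7
  ? 8.215.104.4  path d0:H7→d1:-→d2:-  best=H7
  ? 219.0.1.160  path d0:H7→d1:-→d2:-→d3:-→d4:-→d5:-→d6:-→d7:-→d8:H5  best=H5
  add 219.208.0.0/12 -> H7 at depth 12
  ? 34.14.162.1  path d0:H7→d1:-→d2:-→d3:-→d4:-→d5:-→d6:-→d7:-→d8:-→d9:-→d10:-→d11:-→d12:-→d13:-→d14:-→d15:-→d16:-→d17:-→d18:-→d19:-→d20:-→d21:-→d22:-→d23:-→d24:H0→d25:-  best=H0
  add 219.210.0.0/20 -> H4 at depth 20
  add 219.210.7.144/28 -> H6 at depth 28
  ? 180.119.150.108  path d0:H7→d1:-  best=H7

== LOOKUPS ==
["H1","H1","H1","H5","H3","H6","H5","H7","H4","H4","H1","H7","H5","H7","H3","H7","H7","H5","H0","H7"]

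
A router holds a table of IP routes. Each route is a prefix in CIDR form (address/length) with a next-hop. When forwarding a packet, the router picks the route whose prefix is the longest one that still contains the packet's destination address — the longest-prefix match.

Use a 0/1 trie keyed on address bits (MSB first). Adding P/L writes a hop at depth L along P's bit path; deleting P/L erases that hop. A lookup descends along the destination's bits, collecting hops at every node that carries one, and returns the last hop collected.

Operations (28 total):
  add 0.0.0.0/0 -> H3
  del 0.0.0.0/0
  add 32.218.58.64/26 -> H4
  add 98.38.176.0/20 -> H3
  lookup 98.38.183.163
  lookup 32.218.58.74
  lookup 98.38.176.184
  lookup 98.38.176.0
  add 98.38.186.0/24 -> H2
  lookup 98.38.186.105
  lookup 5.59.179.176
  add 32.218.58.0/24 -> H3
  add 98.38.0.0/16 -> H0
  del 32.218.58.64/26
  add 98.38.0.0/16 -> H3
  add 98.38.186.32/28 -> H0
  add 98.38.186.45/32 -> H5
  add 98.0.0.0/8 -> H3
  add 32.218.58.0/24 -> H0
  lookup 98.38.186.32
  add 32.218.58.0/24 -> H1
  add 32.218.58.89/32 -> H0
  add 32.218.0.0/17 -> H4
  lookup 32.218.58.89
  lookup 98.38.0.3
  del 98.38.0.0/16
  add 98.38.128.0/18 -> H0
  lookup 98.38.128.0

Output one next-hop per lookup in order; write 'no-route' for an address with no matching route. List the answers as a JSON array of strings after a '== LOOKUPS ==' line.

Apply in order:
  + 0.0.0.0/0 (H3) depth=0
  - 0.0.0.0/0 clear@0
  + 32.218.58.64/26 (H4) depth=26
  + 98.38.176.0/20 (H3) depth=20
  lookup 98.38.183.163: bits 01100010001001101011 walk d0:-→d1:-→d2:-→d3:-→d4:-→d5:-→d6:-→d7:-→d8:-→d9:-→d10:-→d11:-→d12:-→d13:-→d14:-→d15:-→d16:-→d17:-→d18:-→d19:-→d20:H3 -> H3
  lookup 32.218.58.74: bits 00100000110110100011101001 walk d0:-→d1:-→d2:-→d3:-→d4:-→d5:-→d6:-→d7:-→d8:-→d9:-→d10:-→d11:-→d12:-→d13:-→d14:-→d15:-→d16:-→d17:-→d18:-→d19:-→d20:-→d21:-→d22:-→d23:-→d24:-→d25:-→d26:H4 -> H4
  lookup 98.38.176.184: bits 01100010001001101011 walk d0:-→d1:-→d2:-→d3:-→d4:-→d5:-→d6:-→d7:-→d8:-→d9:-→d10:-→d11:-→d12:-→d13:-→d14:-→d15:-→d16:-→d17:-→d18:-→d19:-→d20:H3 -> H3
  lookup 98.38.176.0: bits 01100010001001101011 walk d0:-→d1:-→d2:-→d3:-→d4:-→d5:-→d6:-→d7:-→d8:-→d9:-→d10:-→d11:-→d12:-→d13:-→d14:-→d15:-→d16:-→d17:-→d18:-→d19:-→d20:H3 -> H3
  + 98.38.186.0/24 (H2) depth=24
  lookup 98.38.186.105: bits 011000100010011010111010 walk d0:-→d1:-→d2:-→d3:-→d4:-→d5:-→d6:-→d7:-→d8:-→d9:-→d10:-→d11:-→d12:-→d13:-→d14:-→d15:-→d16:-→d17:-→d18:-→d19:-→d20:H3→d21:-→d22:-→d23:-→d24:H2 -> H2
  lookup 5.59.179.176: bits 00 walk d0:-→d1:-→d2:- -> no-route
  + 32.218.58.0/24 (H3) depth=24
  + 98.38.0.0/16 (H0) depth=16
  - 32.218.58.64/26 clear@26
  + 98.38.0.0/16 (H3) depth=16
  + 98.38.186.32/28 (H0) depth=28
  + 98.38.186.45/32 (H5) depth=32
  + 98.0.0.0/8 (H3) depth=8
  + 32.218.58.0/24 (H0) depth=24
  lookup 98.38.186.32: bits 0110001000100110101110100010 walk d0:-→d1:-→d2:-→d3:-→d4:-→d5:-→d6:-→d7:-→d8:H3→d9:-→d10:-→d11:-→d12:-→d13:-→d14:-→d15:-→d16:H3→d17:-→d18:-→d19:-→d20:H3→d21:-→d22:-→d23:-→d24:H2→d25:-→d26:-→d27:-→d28:H0 -> H0
  + 32.218.58.0/24 (H1) depth=24
  + 32.218.58.89/32 (H0) depth=32
  + 32.218.0.0/17 (H4) depth=17
  lookup 32.218.58.89: bits 00100000110110100011101001011001 walk d0:-→d1:-→d2:-→d3:-→d4:-→d5:-→d6:-→d7:-→d8:-→d9:-→d10:-→d11:-→d12:-→d13:-→d14:-→d15:-→d16:-→d17:H4→d18:-→d19:-→d20:-→d21:-→d22:-→d23:-→d24:H1→d25:-→d26:-→d27:-→d28:-→d29:-→d30:-→d31:-→d32:H0 -> H0
  lookup 98.38.0.3: bits 0110001000100110 walk d0:-→d1:-→d2:-→d3:-→d4:-→d5:-→d6:-→d7:-→d8:H3→d9:-→d10:-→d11:-→d12:-→d13:-→d14:-→d15:-→d16:H3 -> H3
  - 98.38.0.0/16 clear@16
  + 98.38.128.0/18 (H0) depth=18
  lookup 98.38.128.0: bits 011000100010011010 walk d0:-→d1:-→d2:-→d3:-→d4:-→d5:-→d6:-→d7:-→d8:H3→d9:-→d10:-→d11:-→d12:-→d13:-→d14:-→d15:-→d16:-→d17:-→d18:H0 -> H0

== LOOKUPS ==
["H3","H4","H3","H3","H2","no-route","H0","H0","H3","H0"]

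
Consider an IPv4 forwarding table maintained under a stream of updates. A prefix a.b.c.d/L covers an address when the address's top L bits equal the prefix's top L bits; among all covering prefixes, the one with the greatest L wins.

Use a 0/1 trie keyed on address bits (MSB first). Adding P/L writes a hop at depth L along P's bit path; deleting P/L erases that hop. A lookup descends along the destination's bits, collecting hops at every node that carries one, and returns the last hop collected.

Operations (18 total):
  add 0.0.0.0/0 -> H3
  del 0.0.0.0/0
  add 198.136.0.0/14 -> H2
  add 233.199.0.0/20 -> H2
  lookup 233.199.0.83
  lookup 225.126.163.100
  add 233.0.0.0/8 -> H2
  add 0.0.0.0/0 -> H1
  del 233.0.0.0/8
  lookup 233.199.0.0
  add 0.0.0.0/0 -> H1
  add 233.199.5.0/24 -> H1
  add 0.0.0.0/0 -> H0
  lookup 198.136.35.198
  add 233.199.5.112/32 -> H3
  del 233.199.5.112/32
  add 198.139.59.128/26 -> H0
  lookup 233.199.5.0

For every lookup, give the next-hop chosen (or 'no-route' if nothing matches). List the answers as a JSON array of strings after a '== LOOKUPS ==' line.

Trace:
  add 0.0.0.0/0 -> H3 at depth 0
  - 0.0.0.0/0 clear@0
  add 198.136.0.0/14 -> H2 at depth 14
  add 233.199.0.0/20 -> H2 at depth 20
  Q 233.199.0.83: descend 11101001110001110000 ; hops seen [H2] ; pick H2
  Q 225.126.163.100: descend 1110 ; hops seen [∅] ; pick no-route
  add 233.0.0.0/8 -> H2 at depth 8
  add 0.0.0.0/0 -> H1 at depth 0
  - 233.0.0.0/8 clear@8
  Q 233.199.0.0: descend 11101001110001110000 ; hops seen [H1,H2] ; pick H2
  add 0.0.0.0/0 -> H1 at depth 0
  add 233.199.5.0/24 -> H1 at depth 24
  add 0.0.0.0/0 -> H0 at depth 0
  Q 198.136.35.198: descend 11000110100010 ; hops seen [H0,H2] ; pick H2
  add 233.199.5.112/32 -> H3 at depth 32
  - 233.199.5.112/32 clear@32
  add 198.139.59.128/26 -> H0 at depth 26
  Q 233.199.5.0: descend 1110100111000111000001010 ; hops seen [H0,H2,H1] ; pick H1

== LOOKUPS ==
["H2","no-route","H2","H2","H1"]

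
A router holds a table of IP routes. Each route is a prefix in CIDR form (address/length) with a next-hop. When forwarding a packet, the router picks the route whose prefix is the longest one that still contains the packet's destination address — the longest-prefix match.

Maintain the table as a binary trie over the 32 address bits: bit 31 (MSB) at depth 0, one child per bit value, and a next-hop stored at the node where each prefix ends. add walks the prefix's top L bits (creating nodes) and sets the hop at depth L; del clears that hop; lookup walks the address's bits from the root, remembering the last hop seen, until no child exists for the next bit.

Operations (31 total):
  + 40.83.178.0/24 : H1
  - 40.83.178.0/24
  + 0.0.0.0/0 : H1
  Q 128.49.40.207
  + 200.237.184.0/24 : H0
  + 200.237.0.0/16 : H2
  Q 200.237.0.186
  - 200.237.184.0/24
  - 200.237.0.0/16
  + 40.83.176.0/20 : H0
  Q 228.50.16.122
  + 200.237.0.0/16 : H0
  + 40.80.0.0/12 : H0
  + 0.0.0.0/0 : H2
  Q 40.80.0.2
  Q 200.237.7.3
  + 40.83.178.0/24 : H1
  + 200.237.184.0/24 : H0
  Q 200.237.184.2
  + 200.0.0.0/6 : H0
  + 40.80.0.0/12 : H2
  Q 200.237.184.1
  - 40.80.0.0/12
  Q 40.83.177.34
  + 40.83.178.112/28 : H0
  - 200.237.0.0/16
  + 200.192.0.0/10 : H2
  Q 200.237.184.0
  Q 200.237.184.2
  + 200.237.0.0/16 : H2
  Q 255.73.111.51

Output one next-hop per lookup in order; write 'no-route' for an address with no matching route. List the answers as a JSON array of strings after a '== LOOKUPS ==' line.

Process each operation:
  + 40.83.178.0/24 (H1) depth=24
  del 40.83.178.0/24 (clear depth 24)
  + 0.0.0.0/0 (H1) depth=0
  ? 128.49.40.207  path d0:H1  best=H1
  + 200.237.184.0/24 (H0) depth=24
  + 200.237.0.0/16 (H2) depth=16
  ? 200.237.0.186  path d0:H1→d1:-→d2:-→d3:-→d4:-→d5:-→d6:-→d7:-→d8:-→d9:-→d10:-→d11:-→d12:-→d13:-→d14:-→d15:-→d16:H2  best=H2
  del 200.237.184.0/24 (clear depth 24)
  del 200.237.0.0/16 (clear depth 16)
  + 40.83.176.0/20 (H0) depth=20
  ? 228.50.16.122  path d0:H1→d1:-→d2:-  best=H1
  + 200.237.0.0/16 (H0) depth=16
  + 40.80.0.0/12 (H0) depth=12
  + 0.0.0.0/0 (H2) depth=0
  ? 40.80.0.2  path d0:H2→d1:-→d2:-→d3:-→d4:-→d5:-→d6:-→d7:-→d8:-→d9:-→d10:-→d11:-→d12:H0→d13:-→d14:-  best=H0
  ? 200.237.7.3  path d0:H2→d1:-→d2:-→d3:-→d4:-→d5:-→d6:-→d7:-→d8:-→d9:-→d10:-→d11:-→d12:-→d13:-→d14:-→d15:-→d16:H0  best=H0
  + 40.83.178.0/24 (H1) depth=24
  + 200.237.184.0/24 (H0) depth=24
  ? 200.237.184.2  path d0:H2→d1:-→d2:-→d3:-→d4:-→d5:-→d6:-→d7:-→d8:-→d9:-→d10:-→d11:-→d12:-→d13:-→d14:-→d15:-→d16:H0→d17:-→d18:-→d19:-→d20:-→d21:-→d22:-→d23:-→d24:H0  best=H0
  + 200.0.0.0/6 (H0) depth=6
  + 40.80.0.0/12 (H2) depth=12
  ? 200.237.184.1  path d0:H2→d1:-→d2:-→d3:-→d4:-→d5:-→d6:H0→d7:-→d8:-→d9:-→d10:-→d11:-→d12:-→d13:-→d14:-→d15:-→d16:H0→d17:-→d18:-→d19:-→d20:-→d21:-→d22:-→d23:-→d24:H0  best=H0
  del 40.80.0.0/12 (clear depth 12)
  ? 40.83.177.34  path d0:H2→d1:-→d2:-→d3:-→d4:-→d5:-→d6:-→d7:-→d8:-→d9:-→d10:-→d11:-→d12:-→d13:-→d14:-→d15:-→d16:-→d17:-→d18:-→d19:-→d20:H0→d21:-→d22:-  best=H0
  + 40.83.178.112/28 (H0) depth=28
  del 200.237.0.0/16 (clear depth 16)
  + 200.192.0.0/10 (H2) depth=10
  ? 200.237.184.0  path d0:H2→d1:-→d2:-→d3:-→d4:-→d5:-→d6:H0→d7:-→d8:-→d9:-→d10:H2→d11:-→d12:-→d13:-→d14:-→d15:-→d16:-→d17:-→d18:-→d19:-→d20:-→d21:-→d22:-→d23:-→d24:H0  best=H0
  ? 200.237.184.2  path d0:H2→d1:-→d2:-→d3:-→d4:-→d5:-→d6:H0→d7:-→d8:-→d9:-→d10:H2→d11:-→d12:-→d13:-→d14:-→d15:-→d16:-→d17:-→d18:-→d19:-→d20:-→d21:-→d22:-→d23:-→d24:H0  best=H0
  + 200.237.0.0/16 (H2) depth=16
  ? 255.73.111.51  path d0:H2→d1:-→d2:-  best=H2

== LOOKUPS ==
["H1","H2","H1","H0","H0","H0","H0","H0","H0","H0","H2"]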